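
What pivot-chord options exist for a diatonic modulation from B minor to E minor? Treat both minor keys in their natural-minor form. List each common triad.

Bm, D, Em, G

Triads in B minor (natural minor): Bm (i), C#dim (ii°), D (III), Em (iv), F#m (v), G (VI), A (VII).
Triads in E minor (natural minor): Em (i), F#dim (ii°), G (III), Am (iv), Bm (v), C (VI), D (VII).
Shared triads with their functions: Bm (i in B minor, v in E minor); D (III in B minor, VII in E minor); Em (iv in B minor, i in E minor); G (VI in B minor, III in E minor).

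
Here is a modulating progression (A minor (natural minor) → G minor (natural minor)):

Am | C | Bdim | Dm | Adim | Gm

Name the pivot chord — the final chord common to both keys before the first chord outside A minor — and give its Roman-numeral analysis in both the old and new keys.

Chords diatonic to A minor: Am, Bdim, C, Dm, Em, F, G.
Reading the progression, the first chord not in that set is Adim, so the modulation leaves A minor there.
The chord immediately before Adim is Dm, which is diatonic to both keys: iv in A minor and v in G minor.

Dm — iv in A minor, v in G minor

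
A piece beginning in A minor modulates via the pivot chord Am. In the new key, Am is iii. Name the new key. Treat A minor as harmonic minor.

F major

The numeral iii denotes a minor triad on scale degree 3. With A on degree 3, the tonic of the new key is F.
Degree 3 carries a minor triad in major keys, so the destination is F major.
Check: the diatonic triads of F major are F (I), Gm (ii), Am (iii), Bb (IV), C (V), Dm (vi), Edim (vii°) — Am is indeed iii.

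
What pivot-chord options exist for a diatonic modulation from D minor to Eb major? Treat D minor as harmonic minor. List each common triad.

Gm, Bb

Triads in D minor (harmonic minor): Dm (i), Edim (ii°), Faug (III+), Gm (iv), A (V), Bb (VI), C#dim (vii°).
Triads in Eb major: Eb (I), Fm (ii), Gm (iii), Ab (IV), Bb (V), Cm (vi), Ddim (vii°).
Shared triads with their functions: Gm (iv in D minor, iii in Eb major); Bb (VI in D minor, V in Eb major).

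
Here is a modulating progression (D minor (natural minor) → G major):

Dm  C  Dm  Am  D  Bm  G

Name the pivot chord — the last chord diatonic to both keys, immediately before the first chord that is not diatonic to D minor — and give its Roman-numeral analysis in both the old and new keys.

Am — v in D minor, ii in G major

Chords diatonic to D minor: Dm, Edim, F, Gm, Am, Bb, C.
Reading the progression, the first chord not in that set is D, so the modulation leaves D minor there.
The chord immediately before D is Am, which is diatonic to both keys: v in D minor and ii in G major.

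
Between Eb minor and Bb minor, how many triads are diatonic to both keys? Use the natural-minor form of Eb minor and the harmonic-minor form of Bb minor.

3

Diatonic triads of Eb minor (natural minor): Eb minor (i), F diminished (ii°), Gb major (III), Ab minor (iv), Bb minor (v), Cb major (VI), Db major (VII).
Diatonic triads of Bb minor (harmonic minor): Bb minor (i), C diminished (ii°), Db augmented (III+), Eb minor (iv), F major (V), Gb major (VI), A diminished (vii°).
Matching root and quality in both lists: Eb minor, Gb major, Bb minor.
That gives 3 common triads.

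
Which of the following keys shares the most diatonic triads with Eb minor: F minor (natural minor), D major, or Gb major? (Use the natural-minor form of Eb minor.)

Triads of Eb minor (natural minor): Eb minor (i), F diminished (ii°), Gb major (III), Ab minor (iv), Bb minor (v), Cb major (VI), Db major (VII).
F minor (natural minor) shares 2: Bbm, Db.
D major shares 0: none.
Gb major shares 7: Ebm, Fdim, Gb, Abm, Bbm, Cb, Db.
The most common triads (7) are shared with Gb major.

Gb major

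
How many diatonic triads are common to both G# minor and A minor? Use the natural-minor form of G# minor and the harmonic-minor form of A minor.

1

Diatonic triads of G# minor (natural minor): G# minor (i), A# diminished (ii°), B major (III), C# minor (iv), D# minor (v), E major (VI), F# major (VII).
Diatonic triads of A minor (harmonic minor): A minor (i), B diminished (ii°), C augmented (III+), D minor (iv), E major (V), F major (VI), G# diminished (vii°).
Matching root and quality in both lists: E major.
That gives 1 common triad.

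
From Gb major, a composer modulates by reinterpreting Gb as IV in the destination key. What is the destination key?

The numeral IV denotes a major triad on scale degree 4. With Gb on degree 4, the tonic of the new key is Db.
Degree 4 carries a major triad in major keys, so the destination is Db major.
Check: the diatonic triads of Db major are Db (I), Ebm (ii), Fm (iii), Gb (IV), Ab (V), Bbm (vi), Cdim (vii°) — Gb is indeed IV.

Db major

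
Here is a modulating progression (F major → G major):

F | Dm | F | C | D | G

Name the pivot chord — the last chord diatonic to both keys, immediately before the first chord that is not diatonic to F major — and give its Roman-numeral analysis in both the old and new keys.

C — V in F major, IV in G major

Chords diatonic to F major: F, Gm, Am, Bb, C, Dm, Edim.
Reading the progression, the first chord not in that set is D, so the modulation leaves F major there.
The chord immediately before D is C, which is diatonic to both keys: V in F major and IV in G major.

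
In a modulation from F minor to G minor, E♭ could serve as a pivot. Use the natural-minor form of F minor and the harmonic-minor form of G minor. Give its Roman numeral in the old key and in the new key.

VII in F minor; VI in G minor

The scale of F minor (natural minor) is F G A♭ B♭ C D♭ E♭; E♭ is degree 7, and the triad built there (E♭-G-B♭) is major, so it is VII.
The scale of G minor (harmonic minor) is G A B♭ C D E♭ F♯; E♭ is degree 6, and the triad built there (E♭-G-B♭) is major, so it is VI.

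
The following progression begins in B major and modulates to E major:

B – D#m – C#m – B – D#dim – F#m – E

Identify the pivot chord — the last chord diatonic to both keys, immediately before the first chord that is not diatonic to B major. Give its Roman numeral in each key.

B — I in B major, V in E major

Chords diatonic to B major: B, C#m, D#m, E, F#, G#m, A#dim.
Reading the progression, the first chord not in that set is D#dim, so the modulation leaves B major there.
The chord immediately before D#dim is B, which is diatonic to both keys: I in B major and V in E major.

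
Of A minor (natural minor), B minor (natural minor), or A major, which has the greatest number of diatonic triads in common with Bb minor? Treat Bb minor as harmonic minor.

A minor

Triads of Bb minor (harmonic minor): Bbm (i), Cdim (ii°), Dbaug (III+), Ebm (iv), F (V), Gb (VI), Adim (vii°).
A minor (natural minor) shares 1: F.
B minor (natural minor) shares 0: none.
A major shares 0: none.
The most common triads (1) are shared with A minor.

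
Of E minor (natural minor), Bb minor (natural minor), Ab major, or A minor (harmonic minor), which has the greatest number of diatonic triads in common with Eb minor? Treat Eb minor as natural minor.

Bb minor

Triads of Eb minor (natural minor): Eb minor (i), F diminished (ii°), Gb major (III), Ab minor (iv), Bb minor (v), Cb major (VI), Db major (VII).
E minor (natural minor) shares 0: none.
Bb minor (natural minor) shares 4: Ebm, Gb, Bbm, Db.
Ab major shares 2: Bbm, Db.
A minor (harmonic minor) shares 0: none.
The most common triads (4) are shared with Bb minor.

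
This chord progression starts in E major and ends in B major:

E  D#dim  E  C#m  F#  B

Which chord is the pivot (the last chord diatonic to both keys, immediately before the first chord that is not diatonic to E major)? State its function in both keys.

Chords diatonic to E major: E, F#m, G#m, A, B, C#m, D#dim.
Reading the progression, the first chord not in that set is F#, so the modulation leaves E major there.
The chord immediately before F# is C#m, which is diatonic to both keys: vi in E major and ii in B major.

C#m — vi in E major, ii in B major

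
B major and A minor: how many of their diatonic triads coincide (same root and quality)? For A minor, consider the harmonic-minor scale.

1

Diatonic triads of B major: B major (I), C# minor (ii), D# minor (iii), E major (IV), F# major (V), G# minor (vi), A# diminished (vii°).
Diatonic triads of A minor (harmonic minor): A minor (i), B diminished (ii°), C augmented (III+), D minor (iv), E major (V), F major (VI), G# diminished (vii°).
Matching root and quality in both lists: E major.
That gives 1 common triad.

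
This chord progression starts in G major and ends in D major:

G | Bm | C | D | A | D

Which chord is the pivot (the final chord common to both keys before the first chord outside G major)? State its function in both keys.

D — V in G major, I in D major

Chords diatonic to G major: G, Am, Bm, C, D, Em, F#dim.
Reading the progression, the first chord not in that set is A, so the modulation leaves G major there.
The chord immediately before A is D, which is diatonic to both keys: V in G major and I in D major.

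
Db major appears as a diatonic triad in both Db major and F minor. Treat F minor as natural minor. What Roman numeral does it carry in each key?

The scale of Db major is Db Eb F Gb Ab Bb C; Db is degree 1, and the triad built there (Db-F-Ab) is major, so it is I.
The scale of F minor (natural minor) is F G Ab Bb C Db Eb; Db is degree 6, and the triad built there (Db-F-Ab) is major, so it is VI.

I in Db major; VI in F minor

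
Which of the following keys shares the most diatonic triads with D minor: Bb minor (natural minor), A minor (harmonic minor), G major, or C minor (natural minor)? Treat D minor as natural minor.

A minor

Triads of D minor (natural minor): D minor (i), E diminished (ii°), F major (III), G minor (iv), A minor (v), Bb major (VI), C major (VII).
Bb minor (natural minor) shares 0: none.
A minor (harmonic minor) shares 3: Dm, F, Am.
G major shares 2: Am, C.
C minor (natural minor) shares 2: Gm, Bb.
The most common triads (3) are shared with A minor.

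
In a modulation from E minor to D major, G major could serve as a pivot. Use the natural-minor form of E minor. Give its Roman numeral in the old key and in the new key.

The scale of E minor (natural minor) is E F# G A B C D; G is degree 3, and the triad built there (G-B-D) is major, so it is III.
The scale of D major is D E F# G A B C#; G is degree 4, and the triad built there (G-B-D) is major, so it is IV.

III in E minor; IV in D major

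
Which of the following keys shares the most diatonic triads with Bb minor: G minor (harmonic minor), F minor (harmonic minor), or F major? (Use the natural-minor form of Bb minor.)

F minor

Triads of Bb minor (natural minor): Bbm (i), Cdim (ii°), Db (III), Ebm (iv), Fm (v), Gb (VI), Ab (VII).
G minor (harmonic minor) shares 0: none.
F minor (harmonic minor) shares 3: Bbm, Db, Fm.
F major shares 0: none.
The most common triads (3) are shared with F minor.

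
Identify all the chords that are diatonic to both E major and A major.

E, F♯m, A, C♯m

Triads in E major: E (I), F♯m (ii), G♯m (iii), A (IV), B (V), C♯m (vi), D♯dim (vii°).
Triads in A major: A (I), Bm (ii), C♯m (iii), D (IV), E (V), F♯m (vi), G♯dim (vii°).
Shared triads with their functions: E (I in E major, V in A major); F♯m (ii in E major, vi in A major); A (IV in E major, I in A major); C♯m (vi in E major, iii in A major).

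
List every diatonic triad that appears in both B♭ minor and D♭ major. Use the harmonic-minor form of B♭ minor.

B♭m, Cdim, E♭m, G♭

Triads in B♭ minor (harmonic minor): B♭m (i), Cdim (ii°), D♭aug (III+), E♭m (iv), F (V), G♭ (VI), Adim (vii°).
Triads in D♭ major: D♭ (I), E♭m (ii), Fm (iii), G♭ (IV), A♭ (V), B♭m (vi), Cdim (vii°).
Shared triads with their functions: B♭m (i in B♭ minor, vi in D♭ major); Cdim (ii° in B♭ minor, vii° in D♭ major); E♭m (iv in B♭ minor, ii in D♭ major); G♭ (VI in B♭ minor, IV in D♭ major).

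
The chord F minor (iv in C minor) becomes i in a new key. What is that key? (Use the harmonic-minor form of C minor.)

F minor

The numeral i denotes a minor triad on scale degree 1. With F on degree 1, the tonic of the new key is F.
Degree 1 carries a minor triad in minor keys, so the destination is F minor.
Check: the diatonic triads of F minor (natural minor) are Fm (i), Gdim (ii°), Ab (III), Bbm (iv), Cm (v), Db (VI), Eb (VII) — F minor is indeed i.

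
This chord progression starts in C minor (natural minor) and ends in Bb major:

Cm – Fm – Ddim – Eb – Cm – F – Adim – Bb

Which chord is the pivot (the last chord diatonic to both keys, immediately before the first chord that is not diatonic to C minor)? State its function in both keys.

Chords diatonic to C minor: Cm, Ddim, Eb, Fm, Gm, Ab, Bb.
Reading the progression, the first chord not in that set is F, so the modulation leaves C minor there.
The chord immediately before F is Cm, which is diatonic to both keys: i in C minor and ii in Bb major.

Cm — i in C minor, ii in Bb major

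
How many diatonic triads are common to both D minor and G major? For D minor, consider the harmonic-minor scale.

0

Diatonic triads of D minor (harmonic minor): D minor (i), E diminished (ii°), F augmented (III+), G minor (iv), A major (V), Bb major (VI), C# diminished (vii°).
Diatonic triads of G major: G major (I), A minor (ii), B minor (iii), C major (IV), D major (V), E minor (vi), F# diminished (vii°).
No triad has the same root and quality in both keys.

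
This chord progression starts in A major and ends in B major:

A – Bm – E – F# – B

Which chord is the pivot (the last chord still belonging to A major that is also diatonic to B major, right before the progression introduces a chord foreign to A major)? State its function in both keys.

Chords diatonic to A major: A, Bm, C#m, D, E, F#m, G#dim.
Reading the progression, the first chord not in that set is F#, so the modulation leaves A major there.
The chord immediately before F# is E, which is diatonic to both keys: V in A major and IV in B major.

E — V in A major, IV in B major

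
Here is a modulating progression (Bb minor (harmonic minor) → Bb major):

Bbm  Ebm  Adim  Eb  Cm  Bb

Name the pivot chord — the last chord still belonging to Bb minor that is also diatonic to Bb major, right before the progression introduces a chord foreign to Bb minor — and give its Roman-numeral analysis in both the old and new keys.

Adim — vii° in Bb minor, vii° in Bb major

Chords diatonic to Bb minor: Bbm, Cdim, Dbaug, Ebm, F, Gb, Adim.
Reading the progression, the first chord not in that set is Eb, so the modulation leaves Bb minor there.
The chord immediately before Eb is Adim, which is diatonic to both keys: vii° in Bb minor and vii° in Bb major.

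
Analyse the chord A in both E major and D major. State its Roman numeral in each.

The scale of E major is E F# G# A B C# D#; A is degree 4, and the triad built there (A-C#-E) is major, so it is IV.
The scale of D major is D E F# G A B C#; A is degree 5, and the triad built there (A-C#-E) is major, so it is V.

IV in E major; V in D major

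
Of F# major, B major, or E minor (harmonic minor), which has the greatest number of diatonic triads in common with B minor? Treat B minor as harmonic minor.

B major

Triads of B minor (harmonic minor): Bm (i), C#dim (ii°), Daug (III+), Em (iv), F# (V), G (VI), A#dim (vii°).
F# major shares 1: F#.
B major shares 2: F#, A#dim.
E minor (harmonic minor) shares 1: Em.
The most common triads (2) are shared with B major.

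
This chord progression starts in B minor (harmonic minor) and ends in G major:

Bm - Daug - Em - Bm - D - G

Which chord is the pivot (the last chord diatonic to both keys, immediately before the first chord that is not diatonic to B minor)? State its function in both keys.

Bm — i in B minor, iii in G major

Chords diatonic to B minor: Bm, C♯dim, Daug, Em, F♯, G, A♯dim.
Reading the progression, the first chord not in that set is D, so the modulation leaves B minor there.
The chord immediately before D is Bm, which is diatonic to both keys: i in B minor and iii in G major.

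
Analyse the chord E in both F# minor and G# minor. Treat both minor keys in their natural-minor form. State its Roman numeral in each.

VII in F# minor; VI in G# minor

The scale of F# minor (natural minor) is F# G# A B C# D E; E is degree 7, and the triad built there (E-G#-B) is major, so it is VII.
The scale of G# minor (natural minor) is G# A# B C# D# E F#; E is degree 6, and the triad built there (E-G#-B) is major, so it is VI.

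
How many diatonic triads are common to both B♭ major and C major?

2

Diatonic triads of B♭ major: B♭ (I), Cm (ii), Dm (iii), E♭ (IV), F (V), Gm (vi), Adim (vii°).
Diatonic triads of C major: C (I), Dm (ii), Em (iii), F (IV), G (V), Am (vi), Bdim (vii°).
Matching root and quality in both lists: Dm, F.
That gives 2 common triads.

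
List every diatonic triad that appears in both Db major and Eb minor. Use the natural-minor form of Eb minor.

Db, Ebm, Gb, Bbm

Triads in Db major: Db major (I), Eb minor (ii), F minor (iii), Gb major (IV), Ab major (V), Bb minor (vi), C diminished (vii°).
Triads in Eb minor (natural minor): Eb minor (i), F diminished (ii°), Gb major (III), Ab minor (iv), Bb minor (v), Cb major (VI), Db major (VII).
Shared triads with their functions: Db major (I in Db major, VII in Eb minor); Eb minor (ii in Db major, i in Eb minor); Gb major (IV in Db major, III in Eb minor); Bb minor (vi in Db major, v in Eb minor).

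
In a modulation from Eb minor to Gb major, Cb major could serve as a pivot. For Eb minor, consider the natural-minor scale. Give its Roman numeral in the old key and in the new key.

VI in Eb minor; IV in Gb major

The scale of Eb minor (natural minor) is Eb F Gb Ab Bb Cb Db; Cb is degree 6, and the triad built there (Cb-Eb-Gb) is major, so it is VI.
The scale of Gb major is Gb Ab Bb Cb Db Eb F; Cb is degree 4, and the triad built there (Cb-Eb-Gb) is major, so it is IV.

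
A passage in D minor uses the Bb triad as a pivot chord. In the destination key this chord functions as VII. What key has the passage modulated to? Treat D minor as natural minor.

The numeral VII denotes a major triad on scale degree 7. With Bb on degree 7, the tonic of the new key is C.
Degree 7 carries a major triad in natural-minor keys, so the destination is C minor.
Check: the diatonic triads of C minor (natural minor) are Cm (i), Ddim (ii°), Eb (III), Fm (iv), Gm (v), Ab (VI), Bb (VII) — Bb is indeed VII.

C minor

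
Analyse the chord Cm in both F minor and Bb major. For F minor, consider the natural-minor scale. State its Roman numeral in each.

The scale of F minor (natural minor) is F G Ab Bb C Db Eb; C is degree 5, and the triad built there (C-Eb-G) is minor, so it is v.
The scale of Bb major is Bb C D Eb F G A; C is degree 2, and the triad built there (C-Eb-G) is minor, so it is ii.

v in F minor; ii in Bb major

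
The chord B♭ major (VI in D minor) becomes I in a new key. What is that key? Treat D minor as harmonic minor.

The numeral I denotes a major triad on scale degree 1. With B♭ on degree 1, the tonic of the new key is B♭.
Degree 1 carries a major triad in major keys, so the destination is B♭ major.
Check: the diatonic triads of B♭ major are B♭ (I), Cm (ii), Dm (iii), E♭ (IV), F (V), Gm (vi), Adim (vii°) — B♭ major is indeed I.

B♭ major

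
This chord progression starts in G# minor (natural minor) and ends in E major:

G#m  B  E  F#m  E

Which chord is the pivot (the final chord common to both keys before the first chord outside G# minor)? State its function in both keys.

Chords diatonic to G# minor: G#m, A#dim, B, C#m, D#m, E, F#.
Reading the progression, the first chord not in that set is F#m, so the modulation leaves G# minor there.
The chord immediately before F#m is E, which is diatonic to both keys: VI in G# minor and I in E major.

E — VI in G# minor, I in E major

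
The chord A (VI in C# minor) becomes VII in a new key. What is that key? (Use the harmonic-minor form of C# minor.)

B minor

The numeral VII denotes a major triad on scale degree 7. With A on degree 7, the tonic of the new key is B.
Degree 7 carries a major triad in natural-minor keys, so the destination is B minor.
Check: the diatonic triads of B minor (natural minor) are Bm (i), C#dim (ii°), D (III), Em (iv), F#m (v), G (VI), A (VII) — A is indeed VII.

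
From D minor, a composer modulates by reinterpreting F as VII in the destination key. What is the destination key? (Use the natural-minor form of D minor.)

The numeral VII denotes a major triad on scale degree 7. With F on degree 7, the tonic of the new key is G.
Degree 7 carries a major triad in natural-minor keys, so the destination is G minor.
Check: the diatonic triads of G minor (natural minor) are Gm (i), Adim (ii°), Bb (III), Cm (iv), Dm (v), Eb (VI), F (VII) — F is indeed VII.

G minor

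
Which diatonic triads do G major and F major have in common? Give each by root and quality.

Triads in G major: G major (I), A minor (ii), B minor (iii), C major (IV), D major (V), E minor (vi), F# diminished (vii°).
Triads in F major: F major (I), G minor (ii), A minor (iii), Bb major (IV), C major (V), D minor (vi), E diminished (vii°).
Shared triads with their functions: A minor (ii in G major, iii in F major); C major (IV in G major, V in F major).

Am, C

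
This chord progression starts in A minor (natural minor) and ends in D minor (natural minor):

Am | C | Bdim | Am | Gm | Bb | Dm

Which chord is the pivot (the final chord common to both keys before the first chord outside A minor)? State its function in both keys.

Chords diatonic to A minor: Am, Bdim, C, Dm, Em, F, G.
Reading the progression, the first chord not in that set is Gm, so the modulation leaves A minor there.
The chord immediately before Gm is Am, which is diatonic to both keys: i in A minor and v in D minor.

Am — i in A minor, v in D minor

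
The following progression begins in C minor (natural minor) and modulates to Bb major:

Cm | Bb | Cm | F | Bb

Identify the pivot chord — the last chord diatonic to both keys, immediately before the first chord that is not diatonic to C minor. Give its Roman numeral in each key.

Chords diatonic to C minor: Cm, Ddim, Eb, Fm, Gm, Ab, Bb.
Reading the progression, the first chord not in that set is F, so the modulation leaves C minor there.
The chord immediately before F is Cm, which is diatonic to both keys: i in C minor and ii in Bb major.

Cm — i in C minor, ii in Bb major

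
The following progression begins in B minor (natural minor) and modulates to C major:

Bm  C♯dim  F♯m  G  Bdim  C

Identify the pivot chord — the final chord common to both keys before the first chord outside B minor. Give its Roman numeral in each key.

Chords diatonic to B minor: Bm, C♯dim, D, Em, F♯m, G, A.
Reading the progression, the first chord not in that set is Bdim, so the modulation leaves B minor there.
The chord immediately before Bdim is G, which is diatonic to both keys: VI in B minor and V in C major.

G — VI in B minor, V in C major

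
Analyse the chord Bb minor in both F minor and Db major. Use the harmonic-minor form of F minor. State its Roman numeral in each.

iv in F minor; vi in Db major

The scale of F minor (harmonic minor) is F G Ab Bb C Db E; Bb is degree 4, and the triad built there (Bb-Db-F) is minor, so it is iv.
The scale of Db major is Db Eb F Gb Ab Bb C; Bb is degree 6, and the triad built there (Bb-Db-F) is minor, so it is vi.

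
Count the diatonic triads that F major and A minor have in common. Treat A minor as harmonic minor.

Diatonic triads of F major: F (I), Gm (ii), Am (iii), Bb (IV), C (V), Dm (vi), Edim (vii°).
Diatonic triads of A minor (harmonic minor): Am (i), Bdim (ii°), Caug (III+), Dm (iv), E (V), F (VI), G#dim (vii°).
Matching root and quality in both lists: F, Am, Dm.
That gives 3 common triads.

3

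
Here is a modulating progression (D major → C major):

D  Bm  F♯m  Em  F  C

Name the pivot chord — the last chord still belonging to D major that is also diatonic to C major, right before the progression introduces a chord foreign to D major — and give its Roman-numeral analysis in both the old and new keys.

Chords diatonic to D major: D, Em, F♯m, G, A, Bm, C♯dim.
Reading the progression, the first chord not in that set is F, so the modulation leaves D major there.
The chord immediately before F is Em, which is diatonic to both keys: ii in D major and iii in C major.

Em — ii in D major, iii in C major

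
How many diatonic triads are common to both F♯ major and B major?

4

Diatonic triads of F♯ major: F♯ (I), G♯m (ii), A♯m (iii), B (IV), C♯ (V), D♯m (vi), E♯dim (vii°).
Diatonic triads of B major: B (I), C♯m (ii), D♯m (iii), E (IV), F♯ (V), G♯m (vi), A♯dim (vii°).
Matching root and quality in both lists: F♯, G♯m, B, D♯m.
That gives 4 common triads.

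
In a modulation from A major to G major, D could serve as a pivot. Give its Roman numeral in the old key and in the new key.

The scale of A major is A B C♯ D E F♯ G♯; D is degree 4, and the triad built there (D-F♯-A) is major, so it is IV.
The scale of G major is G A B C D E F♯; D is degree 5, and the triad built there (D-F♯-A) is major, so it is V.

IV in A major; V in G major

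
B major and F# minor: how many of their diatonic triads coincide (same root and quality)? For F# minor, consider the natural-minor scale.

Diatonic triads of B major: B major (I), C# minor (ii), D# minor (iii), E major (IV), F# major (V), G# minor (vi), A# diminished (vii°).
Diatonic triads of F# minor (natural minor): F# minor (i), G# diminished (ii°), A major (III), B minor (iv), C# minor (v), D major (VI), E major (VII).
Matching root and quality in both lists: C# minor, E major.
That gives 2 common triads.

2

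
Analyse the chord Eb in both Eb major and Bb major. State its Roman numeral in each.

The scale of Eb major is Eb F G Ab Bb C D; Eb is degree 1, and the triad built there (Eb-G-Bb) is major, so it is I.
The scale of Bb major is Bb C D Eb F G A; Eb is degree 4, and the triad built there (Eb-G-Bb) is major, so it is IV.

I in Eb major; IV in Bb major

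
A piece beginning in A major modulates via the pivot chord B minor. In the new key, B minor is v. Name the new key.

E minor

The numeral v denotes a minor triad on scale degree 5. With B on degree 5, the tonic of the new key is E.
Degree 5 carries a minor triad in natural-minor keys, so the destination is E minor.
Check: the diatonic triads of E minor (natural minor) are Em (i), F♯dim (ii°), G (III), Am (iv), Bm (v), C (VI), D (VII) — B minor is indeed v.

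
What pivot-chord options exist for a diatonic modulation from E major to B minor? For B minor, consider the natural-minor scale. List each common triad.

F♯m, A

Triads in E major: E major (I), F♯ minor (ii), G♯ minor (iii), A major (IV), B major (V), C♯ minor (vi), D♯ diminished (vii°).
Triads in B minor (natural minor): B minor (i), C♯ diminished (ii°), D major (III), E minor (iv), F♯ minor (v), G major (VI), A major (VII).
Shared triads with their functions: F♯ minor (ii in E major, v in B minor); A major (IV in E major, VII in B minor).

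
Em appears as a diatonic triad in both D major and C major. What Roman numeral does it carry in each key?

ii in D major; iii in C major

The scale of D major is D E F# G A B C#; E is degree 2, and the triad built there (E-G-B) is minor, so it is ii.
The scale of C major is C D E F G A B; E is degree 3, and the triad built there (E-G-B) is minor, so it is iii.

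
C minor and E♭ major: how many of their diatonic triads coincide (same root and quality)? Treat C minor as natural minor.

7

Diatonic triads of C minor (natural minor): C minor (i), D diminished (ii°), E♭ major (III), F minor (iv), G minor (v), A♭ major (VI), B♭ major (VII).
Diatonic triads of E♭ major: E♭ major (I), F minor (ii), G minor (iii), A♭ major (IV), B♭ major (V), C minor (vi), D diminished (vii°).
Matching root and quality in both lists: C minor, D diminished, E♭ major, F minor, G minor, A♭ major, B♭ major.
That gives 7 common triads.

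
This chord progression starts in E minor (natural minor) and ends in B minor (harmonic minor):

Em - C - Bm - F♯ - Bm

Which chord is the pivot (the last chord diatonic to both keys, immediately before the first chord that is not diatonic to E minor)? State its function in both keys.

Bm — v in E minor, i in B minor

Chords diatonic to E minor: Em, F♯dim, G, Am, Bm, C, D.
Reading the progression, the first chord not in that set is F♯, so the modulation leaves E minor there.
The chord immediately before F♯ is Bm, which is diatonic to both keys: v in E minor and i in B minor.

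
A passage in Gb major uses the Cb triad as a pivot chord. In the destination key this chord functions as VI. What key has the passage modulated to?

Eb minor

The numeral VI denotes a major triad on scale degree 6. With Cb on degree 6, the tonic of the new key is Eb.
Degree 6 carries a major triad in minor keys, so the destination is Eb minor.
Check: the diatonic triads of Eb minor (natural minor) are Ebm (i), Fdim (ii°), Gb (III), Abm (iv), Bbm (v), Cb (VI), Db (VII) — Cb is indeed VI.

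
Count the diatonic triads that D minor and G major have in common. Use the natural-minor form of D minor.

Diatonic triads of D minor (natural minor): Dm (i), Edim (ii°), F (III), Gm (iv), Am (v), Bb (VI), C (VII).
Diatonic triads of G major: G (I), Am (ii), Bm (iii), C (IV), D (V), Em (vi), F#dim (vii°).
Matching root and quality in both lists: Am, C.
That gives 2 common triads.

2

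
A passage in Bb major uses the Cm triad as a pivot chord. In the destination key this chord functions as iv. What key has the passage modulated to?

G minor

The numeral iv denotes a minor triad on scale degree 4. With C on degree 4, the tonic of the new key is G.
Degree 4 carries a minor triad in minor keys, so the destination is G minor.
Check: the diatonic triads of G minor (natural minor) are Gm (i), Adim (ii°), Bb (III), Cm (iv), Dm (v), Eb (VI), F (VII) — Cm is indeed iv.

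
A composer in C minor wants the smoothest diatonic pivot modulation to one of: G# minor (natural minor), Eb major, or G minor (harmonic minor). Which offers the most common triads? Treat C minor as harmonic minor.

Eb major

Triads of C minor (harmonic minor): Cm (i), Ddim (ii°), Ebaug (III+), Fm (iv), G (V), Ab (VI), Bdim (vii°).
G# minor (natural minor) shares 0: none.
Eb major shares 4: Cm, Ddim, Fm, Ab.
G minor (harmonic minor) shares 1: Cm.
The most common triads (4) are shared with Eb major.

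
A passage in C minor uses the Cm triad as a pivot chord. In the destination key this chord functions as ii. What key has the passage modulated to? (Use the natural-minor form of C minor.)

Bb major

The numeral ii denotes a minor triad on scale degree 2. With C on degree 2, the tonic of the new key is Bb.
Degree 2 carries a minor triad in major keys, so the destination is Bb major.
Check: the diatonic triads of Bb major are Bb (I), Cm (ii), Dm (iii), Eb (IV), F (V), Gm (vi), Adim (vii°) — Cm is indeed ii.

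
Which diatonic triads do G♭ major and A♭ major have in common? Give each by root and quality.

Triads in G♭ major: G♭ major (I), A♭ minor (ii), B♭ minor (iii), C♭ major (IV), D♭ major (V), E♭ minor (vi), F diminished (vii°).
Triads in A♭ major: A♭ major (I), B♭ minor (ii), C minor (iii), D♭ major (IV), E♭ major (V), F minor (vi), G diminished (vii°).
Shared triads with their functions: B♭ minor (iii in G♭ major, ii in A♭ major); D♭ major (V in G♭ major, IV in A♭ major).

B♭m, D♭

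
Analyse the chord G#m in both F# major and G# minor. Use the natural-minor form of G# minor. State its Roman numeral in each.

The scale of F# major is F# G# A# B C# D# E#; G# is degree 2, and the triad built there (G#-B-D#) is minor, so it is ii.
The scale of G# minor (natural minor) is G# A# B C# D# E F#; G# is degree 1, and the triad built there (G#-B-D#) is minor, so it is i.

ii in F# major; i in G# minor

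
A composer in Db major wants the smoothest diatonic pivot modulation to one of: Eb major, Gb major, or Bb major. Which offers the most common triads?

Gb major

Triads of Db major: Db (I), Ebm (ii), Fm (iii), Gb (IV), Ab (V), Bbm (vi), Cdim (vii°).
Eb major shares 2: Fm, Ab.
Gb major shares 4: Db, Ebm, Gb, Bbm.
Bb major shares 0: none.
The most common triads (4) are shared with Gb major.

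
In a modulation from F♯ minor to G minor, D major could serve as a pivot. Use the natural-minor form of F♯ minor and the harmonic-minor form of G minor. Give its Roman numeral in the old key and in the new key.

The scale of F♯ minor (natural minor) is F♯ G♯ A B C♯ D E; D is degree 6, and the triad built there (D-F♯-A) is major, so it is VI.
The scale of G minor (harmonic minor) is G A B♭ C D E♭ F♯; D is degree 5, and the triad built there (D-F♯-A) is major, so it is V.

VI in F♯ minor; V in G minor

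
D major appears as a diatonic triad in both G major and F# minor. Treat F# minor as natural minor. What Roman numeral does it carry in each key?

The scale of G major is G A B C D E F#; D is degree 5, and the triad built there (D-F#-A) is major, so it is V.
The scale of F# minor (natural minor) is F# G# A B C# D E; D is degree 6, and the triad built there (D-F#-A) is major, so it is VI.

V in G major; VI in F# minor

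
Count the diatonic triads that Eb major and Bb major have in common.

4

Diatonic triads of Eb major: Eb (I), Fm (ii), Gm (iii), Ab (IV), Bb (V), Cm (vi), Ddim (vii°).
Diatonic triads of Bb major: Bb (I), Cm (ii), Dm (iii), Eb (IV), F (V), Gm (vi), Adim (vii°).
Matching root and quality in both lists: Eb, Gm, Bb, Cm.
That gives 4 common triads.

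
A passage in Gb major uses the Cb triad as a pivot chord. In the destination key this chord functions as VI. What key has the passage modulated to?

Eb minor

The numeral VI denotes a major triad on scale degree 6. With Cb on degree 6, the tonic of the new key is Eb.
Degree 6 carries a major triad in minor keys, so the destination is Eb minor.
Check: the diatonic triads of Eb minor (natural minor) are Ebm (i), Fdim (ii°), Gb (III), Abm (iv), Bbm (v), Cb (VI), Db (VII) — Cb is indeed VI.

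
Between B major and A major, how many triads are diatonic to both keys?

Diatonic triads of B major: B (I), C#m (ii), D#m (iii), E (IV), F# (V), G#m (vi), A#dim (vii°).
Diatonic triads of A major: A (I), Bm (ii), C#m (iii), D (IV), E (V), F#m (vi), G#dim (vii°).
Matching root and quality in both lists: C#m, E.
That gives 2 common triads.

2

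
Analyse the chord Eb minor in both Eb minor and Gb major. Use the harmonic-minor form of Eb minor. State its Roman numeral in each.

i in Eb minor; vi in Gb major

The scale of Eb minor (harmonic minor) is Eb F Gb Ab Bb Cb D; Eb is degree 1, and the triad built there (Eb-Gb-Bb) is minor, so it is i.
The scale of Gb major is Gb Ab Bb Cb Db Eb F; Eb is degree 6, and the triad built there (Eb-Gb-Bb) is minor, so it is vi.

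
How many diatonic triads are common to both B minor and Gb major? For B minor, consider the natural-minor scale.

Diatonic triads of B minor (natural minor): Bm (i), C#dim (ii°), D (III), Em (iv), F#m (v), G (VI), A (VII).
Diatonic triads of Gb major: Gb (I), Abm (ii), Bbm (iii), Cb (IV), Db (V), Ebm (vi), Fdim (vii°).
No triad has the same root and quality in both keys.

0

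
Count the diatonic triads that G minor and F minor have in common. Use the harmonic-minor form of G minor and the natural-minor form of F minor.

2

Diatonic triads of G minor (harmonic minor): Gm (i), Adim (ii°), B♭aug (III+), Cm (iv), D (V), E♭ (VI), F♯dim (vii°).
Diatonic triads of F minor (natural minor): Fm (i), Gdim (ii°), A♭ (III), B♭m (iv), Cm (v), D♭ (VI), E♭ (VII).
Matching root and quality in both lists: Cm, E♭.
That gives 2 common triads.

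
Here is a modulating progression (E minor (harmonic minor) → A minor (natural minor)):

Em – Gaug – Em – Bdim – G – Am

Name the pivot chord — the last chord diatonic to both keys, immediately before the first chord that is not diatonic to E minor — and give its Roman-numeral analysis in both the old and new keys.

Chords diatonic to E minor: Em, F#dim, Gaug, Am, B, C, D#dim.
Reading the progression, the first chord not in that set is Bdim, so the modulation leaves E minor there.
The chord immediately before Bdim is Em, which is diatonic to both keys: i in E minor and v in A minor.

Em — i in E minor, v in A minor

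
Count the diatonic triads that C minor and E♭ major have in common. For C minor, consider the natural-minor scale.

7

Diatonic triads of C minor (natural minor): Cm (i), Ddim (ii°), E♭ (III), Fm (iv), Gm (v), A♭ (VI), B♭ (VII).
Diatonic triads of E♭ major: E♭ (I), Fm (ii), Gm (iii), A♭ (IV), B♭ (V), Cm (vi), Ddim (vii°).
Matching root and quality in both lists: Cm, Ddim, E♭, Fm, Gm, A♭, B♭.
That gives 7 common triads.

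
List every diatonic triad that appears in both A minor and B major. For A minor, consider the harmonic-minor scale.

E

Triads in A minor (harmonic minor): A minor (i), B diminished (ii°), C augmented (III+), D minor (iv), E major (V), F major (VI), G# diminished (vii°).
Triads in B major: B major (I), C# minor (ii), D# minor (iii), E major (IV), F# major (V), G# minor (vi), A# diminished (vii°).
Shared triads with their functions: E major (V in A minor, IV in B major).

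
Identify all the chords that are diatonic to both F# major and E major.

G#m, B

Triads in F# major: F# major (I), G# minor (ii), A# minor (iii), B major (IV), C# major (V), D# minor (vi), E# diminished (vii°).
Triads in E major: E major (I), F# minor (ii), G# minor (iii), A major (IV), B major (V), C# minor (vi), D# diminished (vii°).
Shared triads with their functions: G# minor (ii in F# major, iii in E major); B major (IV in F# major, V in E major).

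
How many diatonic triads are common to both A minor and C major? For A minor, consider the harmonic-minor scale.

4

Diatonic triads of A minor (harmonic minor): Am (i), Bdim (ii°), Caug (III+), Dm (iv), E (V), F (VI), G#dim (vii°).
Diatonic triads of C major: C (I), Dm (ii), Em (iii), F (IV), G (V), Am (vi), Bdim (vii°).
Matching root and quality in both lists: Am, Bdim, Dm, F.
That gives 4 common triads.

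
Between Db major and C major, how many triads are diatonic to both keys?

0

Diatonic triads of Db major: Db (I), Ebm (ii), Fm (iii), Gb (IV), Ab (V), Bbm (vi), Cdim (vii°).
Diatonic triads of C major: C (I), Dm (ii), Em (iii), F (IV), G (V), Am (vi), Bdim (vii°).
No triad has the same root and quality in both keys.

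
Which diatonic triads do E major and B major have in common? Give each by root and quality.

Triads in E major: E major (I), F♯ minor (ii), G♯ minor (iii), A major (IV), B major (V), C♯ minor (vi), D♯ diminished (vii°).
Triads in B major: B major (I), C♯ minor (ii), D♯ minor (iii), E major (IV), F♯ major (V), G♯ minor (vi), A♯ diminished (vii°).
Shared triads with their functions: E major (I in E major, IV in B major); G♯ minor (iii in E major, vi in B major); B major (V in E major, I in B major); C♯ minor (vi in E major, ii in B major).

E, G♯m, B, C♯m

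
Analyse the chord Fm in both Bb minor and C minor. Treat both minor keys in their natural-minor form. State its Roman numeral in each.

The scale of Bb minor (natural minor) is Bb C Db Eb F Gb Ab; F is degree 5, and the triad built there (F-Ab-C) is minor, so it is v.
The scale of C minor (natural minor) is C D Eb F G Ab Bb; F is degree 4, and the triad built there (F-Ab-C) is minor, so it is iv.

v in Bb minor; iv in C minor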